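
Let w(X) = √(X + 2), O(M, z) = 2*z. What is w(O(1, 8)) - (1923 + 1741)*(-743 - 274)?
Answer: 3726288 + 3*√2 ≈ 3.7263e+6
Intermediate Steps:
w(X) = √(2 + X)
w(O(1, 8)) - (1923 + 1741)*(-743 - 274) = √(2 + 2*8) - (1923 + 1741)*(-743 - 274) = √(2 + 16) - 3664*(-1017) = √18 - 1*(-3726288) = 3*√2 + 3726288 = 3726288 + 3*√2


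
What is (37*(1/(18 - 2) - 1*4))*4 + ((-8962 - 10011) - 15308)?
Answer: -139455/4 ≈ -34864.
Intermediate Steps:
(37*(1/(18 - 2) - 1*4))*4 + ((-8962 - 10011) - 15308) = (37*(1/16 - 4))*4 + (-18973 - 15308) = (37*(1/16 - 4))*4 - 34281 = (37*(-63/16))*4 - 34281 = -2331/16*4 - 34281 = -2331/4 - 34281 = -139455/4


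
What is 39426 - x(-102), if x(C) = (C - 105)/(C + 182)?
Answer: 3154287/80 ≈ 39429.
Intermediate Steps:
x(C) = (-105 + C)/(182 + C)
39426 - x(-102) = 39426 - (-105 - 102)/(182 - 102) = 39426 - (-207)/80 = 39426 - 1*(-207/80) = 39426 + 207/80 = 3154287/80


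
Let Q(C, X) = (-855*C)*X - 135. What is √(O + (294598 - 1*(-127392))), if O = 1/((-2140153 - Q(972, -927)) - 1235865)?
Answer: √252652880634148223419407/773768503 ≈ 649.61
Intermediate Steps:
Q(C, X) = -135 - 855*C*X (Q(C, X) = -855*C*X - 135 = -135 - 855*C*X)
O = -1/773768503 (O = 1/((-2140153 - (-135 - 855*972*(-927))) - 1235865) = 1/((-2140153 - (-135 + 770392620)) - 1235865) = 1/((-2140153 - 1*770392485) - 1235865) = 1/((-2140153 - 770392485) - 1235865) = 1/(-772532638 - 1235865) = 1/(-773768503) = -1/773768503 ≈ -1.2924e-9)
√(O + (294598 - 1*(-127392))) = √(-1/773768503 + (294598 - 1*(-127392))) = √(-1/773768503 + (294598 + 127392)) = √(-1/773768503 + 421990) = √(326522570580969/773768503) = √252652880634148223419407/773768503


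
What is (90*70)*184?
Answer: 1159200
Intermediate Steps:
(90*70)*184 = 6300*184 = 1159200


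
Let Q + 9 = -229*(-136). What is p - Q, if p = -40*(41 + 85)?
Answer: -36175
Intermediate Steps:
Q = 31135 (Q = -9 - 229*(-136) = -9 + 31144 = 31135)
p = -5040 (p = -40*126 = -5040)
p - Q = -5040 - 1*31135 = -5040 - 31135 = -36175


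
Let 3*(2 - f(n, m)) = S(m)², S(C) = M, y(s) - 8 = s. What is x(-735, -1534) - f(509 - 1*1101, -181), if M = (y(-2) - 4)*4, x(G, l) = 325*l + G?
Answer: -1497797/3 ≈ -4.9927e+5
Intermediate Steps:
y(s) = 8 + s
x(G, l) = G + 325*l
M = 8 (M = ((8 - 2) - 4)*4 = (6 - 4)*4 = 2*4 = 8)
S(C) = 8
f(n, m) = -58/3 (f(n, m) = 2 - ⅓*8² = 2 - ⅓*64 = 2 - 64/3 = -58/3)
x(-735, -1534) - f(509 - 1*1101, -181) = (-735 + 325*(-1534)) - 1*(-58/3) = (-735 - 498550) + 58/3 = -499285 + 58/3 = -1497797/3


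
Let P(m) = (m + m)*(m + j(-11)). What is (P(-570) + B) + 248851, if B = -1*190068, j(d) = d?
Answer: 721123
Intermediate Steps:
B = -190068
P(m) = 2*m*(-11 + m) (P(m) = (m + m)*(m - 11) = (2*m)*(-11 + m) = 2*m*(-11 + m))
(P(-570) + B) + 248851 = (2*(-570)*(-11 - 570) - 190068) + 248851 = (2*(-570)*(-581) - 190068) + 248851 = (662340 - 190068) + 248851 = 472272 + 248851 = 721123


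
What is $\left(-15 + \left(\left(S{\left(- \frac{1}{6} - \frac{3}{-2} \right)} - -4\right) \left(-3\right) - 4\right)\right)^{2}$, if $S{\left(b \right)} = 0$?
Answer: $961$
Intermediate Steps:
$\left(-15 + \left(\left(S{\left(- \frac{1}{6} - \frac{3}{-2} \right)} - -4\right) \left(-3\right) - 4\right)\right)^{2} = \left(-15 + \left(\left(0 - -4\right) \left(-3\right) - 4\right)\right)^{2} = \left(-15 + \left(\left(0 + 4\right) \left(-3\right) - 4\right)\right)^{2} = \left(-15 + \left(4 \left(-3\right) - 4\right)\right)^{2} = \left(-15 - 16\right)^{2} = \left(-31\right)^{2} = 961$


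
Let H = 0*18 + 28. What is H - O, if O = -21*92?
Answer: 1960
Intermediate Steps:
O = -1932
H = 28 (H = 0 + 28 = 28)
H - O = 28 - 1*(-1932) = 28 + 1932 = 1960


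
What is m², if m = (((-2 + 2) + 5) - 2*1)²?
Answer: 81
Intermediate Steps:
m = 9 (m = ((0 + 5) - 2)² = (5 - 2)² = 3² = 9)
m² = 9² = 81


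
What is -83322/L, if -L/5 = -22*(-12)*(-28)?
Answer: -13887/6160 ≈ -2.2544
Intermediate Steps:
L = 36960 (L = -5*(-22*(-12))*(-28) = -1320*(-28) = -5*(-7392) = 36960)
-83322/L = -83322/36960 = -83322*1/36960 = -13887/6160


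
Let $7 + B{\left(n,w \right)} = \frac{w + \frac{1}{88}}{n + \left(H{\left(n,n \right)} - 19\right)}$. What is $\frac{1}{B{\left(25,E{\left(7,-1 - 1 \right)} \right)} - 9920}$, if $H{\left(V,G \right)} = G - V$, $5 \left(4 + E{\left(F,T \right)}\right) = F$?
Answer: $- \frac{2640}{26208419} \approx -0.00010073$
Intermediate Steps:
$E{\left(F,T \right)} = -4 + \frac{F}{5}$
$B{\left(n,w \right)} = -7 + \frac{\frac{1}{88} + w}{-19 + n}$ ($B{\left(n,w \right)} = -7 + \frac{w + \frac{1}{88}}{n + \left(\left(n - n\right) - 19\right)} = -7 + \frac{w + \frac{1}{88}}{n + \left(0 - 19\right)} = -7 + \frac{\frac{1}{88} + w}{n - 19} = -7 + \frac{\frac{1}{88} + w}{-19 + n}$)
$\frac{1}{B{\left(25,E{\left(7,-1 - 1 \right)} \right)} - 9920} = \frac{1}{\frac{\frac{11705}{88} + \left(-4 + \frac{1}{5} \cdot 7\right) - 175}{-19 + 25} - 9920} = \frac{1}{\frac{\frac{11705}{88} + \left(-4 + \frac{7}{5}\right) - 175}{6} - 9920} = \frac{1}{\frac{\frac{11705}{88} - \frac{13}{5} - 175}{6} - 9920} = \frac{1}{\frac{1}{6} \left(- \frac{19619}{440}\right) - 9920} = \frac{1}{- \frac{19619}{2640} - 9920} = \frac{1}{- \frac{26208419}{2640}} = - \frac{2640}{26208419}$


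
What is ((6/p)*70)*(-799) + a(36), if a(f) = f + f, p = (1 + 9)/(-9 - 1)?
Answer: 335652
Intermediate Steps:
p = -1 (p = 10/(-10) = 10*(-⅒) = -1)
a(f) = 2*f
((6/p)*70)*(-799) + a(36) = ((6/(-1))*70)*(-799) + 2*36 = ((6*(-1))*70)*(-799) + 72 = -6*70*(-799) + 72 = -420*(-799) + 72 = 335580 + 72 = 335652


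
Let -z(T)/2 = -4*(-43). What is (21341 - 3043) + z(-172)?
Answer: 17954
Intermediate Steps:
z(T) = -344 (z(T) = -(-8)*(-43) = -2*172 = -344)
(21341 - 3043) + z(-172) = (21341 - 3043) - 344 = 18298 - 344 = 17954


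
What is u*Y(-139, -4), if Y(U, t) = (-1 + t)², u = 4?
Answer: 100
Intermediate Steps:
u*Y(-139, -4) = 4*(-1 - 4)² = 4*(-5)² = 4*25 = 100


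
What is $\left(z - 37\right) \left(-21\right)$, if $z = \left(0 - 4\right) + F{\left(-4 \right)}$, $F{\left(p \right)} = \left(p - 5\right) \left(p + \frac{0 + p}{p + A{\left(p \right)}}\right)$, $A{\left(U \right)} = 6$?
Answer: $-273$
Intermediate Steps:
$F{\left(p \right)} = \left(-5 + p\right) \left(p + \frac{p}{6 + p}\right)$ ($F{\left(p \right)} = \left(p - 5\right) \left(p + \frac{0 + p}{p + 6}\right) = \left(-5 + p\right) \left(p + \frac{p}{6 + p}\right)$)
$z = 50$ ($z = \left(0 - 4\right) - \frac{4 \left(-35 + \left(-4\right)^{2} + 2 \left(-4\right)\right)}{6 - 4} = \left(0 - 4\right) - \frac{4 \left(-35 + 16 - 8\right)}{2} = -4 - 2 \left(-27\right) = -4 + 54 = 50$)
$\left(z - 37\right) \left(-21\right) = \left(50 - 37\right) \left(-21\right) = 13 \left(-21\right) = -273$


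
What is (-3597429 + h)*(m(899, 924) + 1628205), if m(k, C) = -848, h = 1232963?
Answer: -3847830296362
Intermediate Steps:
(-3597429 + h)*(m(899, 924) + 1628205) = (-3597429 + 1232963)*(-848 + 1628205) = -2364466*1627357 = -3847830296362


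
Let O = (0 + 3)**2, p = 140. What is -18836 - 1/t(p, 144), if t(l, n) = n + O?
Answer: -2881909/153 ≈ -18836.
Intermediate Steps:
O = 9 (O = 3**2 = 9)
t(l, n) = 9 + n (t(l, n) = n + 9 = 9 + n)
-18836 - 1/t(p, 144) = -18836 - 1/(9 + 144) = -18836 - 1/153 = -2881909/153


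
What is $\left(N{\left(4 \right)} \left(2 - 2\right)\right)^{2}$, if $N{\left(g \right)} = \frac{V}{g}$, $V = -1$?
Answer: $0$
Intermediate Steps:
$N{\left(g \right)} = - \frac{1}{g}$
$\left(N{\left(4 \right)} \left(2 - 2\right)\right)^{2} = \left(- \frac{1}{4} \left(2 - 2\right)\right)^{2} = \left(\left(-1\right) \frac{1}{4} \cdot 0\right)^{2} = \left(\left(- \frac{1}{4}\right) 0\right)^{2} = 0^{2} = 0$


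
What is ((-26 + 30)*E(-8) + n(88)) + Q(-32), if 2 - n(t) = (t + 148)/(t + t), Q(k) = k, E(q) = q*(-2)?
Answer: 1437/44 ≈ 32.659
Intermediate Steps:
E(q) = -2*q
n(t) = 2 - (148 + t)/(2*t) (n(t) = 2 - (t + 148)/(t + t) = 2 - (148 + t)/(2*t))
((-26 + 30)*E(-8) + n(88)) + Q(-32) = ((-26 + 30)*(-2*(-8)) + (3/2 - 74/88)) - 32 = (4*16 + (3/2 - 74*1/88)) - 32 = (64 + (3/2 - 37/44)) - 32 = (64 + 29/44) - 32 = 2845/44 - 32 = 1437/44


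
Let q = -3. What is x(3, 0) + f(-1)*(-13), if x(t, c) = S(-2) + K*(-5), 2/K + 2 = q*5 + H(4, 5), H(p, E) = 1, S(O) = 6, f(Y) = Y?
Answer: 157/8 ≈ 19.625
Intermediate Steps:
K = -⅛ (K = 2/(-2 + (-3*5 + 1)) = 2/(-2 + (-15 + 1)) = 2/(-2 - 14) = 2/(-16) = 2*(-1/16) = -⅛ ≈ -0.12500)
x(t, c) = 53/8 (x(t, c) = 6 - ⅛*(-5) = 6 + 5/8 = 53/8)
x(3, 0) + f(-1)*(-13) = 53/8 - 1*(-13) = 53/8 + 13 = 157/8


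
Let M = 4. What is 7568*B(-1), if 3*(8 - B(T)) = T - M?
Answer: 219472/3 ≈ 73157.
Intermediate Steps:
B(T) = 28/3 - T/3 (B(T) = 8 - (T - 1*4)/3 = 8 - (T - 4)/3 = 8 - (-4 + T)/3 = 8 + (4/3 - T/3) = 28/3 - T/3)
7568*B(-1) = 7568*(28/3 - 1/3*(-1)) = 7568*(28/3 + 1/3) = 7568*(29/3) = 219472/3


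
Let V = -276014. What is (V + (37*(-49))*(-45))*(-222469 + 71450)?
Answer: 29362473151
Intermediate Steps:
(V + (37*(-49))*(-45))*(-222469 + 71450) = (-276014 + (37*(-49))*(-45))*(-222469 + 71450) = (-276014 - 1813*(-45))*(-151019) = (-276014 + 81585)*(-151019) = -194429*(-151019) = 29362473151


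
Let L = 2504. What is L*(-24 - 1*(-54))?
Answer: 75120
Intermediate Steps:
L*(-24 - 1*(-54)) = 2504*(-24 - 1*(-54)) = 2504*(-24 + 54) = 2504*30 = 75120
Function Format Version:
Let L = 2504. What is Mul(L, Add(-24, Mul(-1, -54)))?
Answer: 75120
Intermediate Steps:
Mul(L, Add(-24, Mul(-1, -54))) = Mul(2504, Add(-24, Mul(-1, -54))) = Mul(2504, Add(-24, 54)) = Mul(2504, 30) = 75120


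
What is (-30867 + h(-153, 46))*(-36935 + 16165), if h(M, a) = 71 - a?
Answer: 640588340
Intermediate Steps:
(-30867 + h(-153, 46))*(-36935 + 16165) = (-30867 + (71 - 1*46))*(-36935 + 16165) = (-30867 + (71 - 46))*(-20770) = (-30867 + 25)*(-20770) = -30842*(-20770) = 640588340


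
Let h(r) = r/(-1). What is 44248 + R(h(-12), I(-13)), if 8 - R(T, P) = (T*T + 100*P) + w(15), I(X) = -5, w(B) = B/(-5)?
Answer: 44615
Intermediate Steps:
w(B) = -B/5 (w(B) = B*(-1/5) = -B/5)
h(r) = -r (h(r) = r*(-1) = -r)
R(T, P) = 11 - T**2 - 100*P (R(T, P) = 8 - ((T*T + 100*P) - 1/5*15) = 8 - ((T**2 + 100*P) - 3) = 8 - (-3 + T**2 + 100*P) = 8 + (3 - T**2 - 100*P) = 11 - T**2 - 100*P)
44248 + R(h(-12), I(-13)) = 44248 + (11 - (-1*(-12))**2 - 100*(-5)) = 44248 + (11 - 1*12**2 + 500) = 44248 + (11 - 1*144 + 500) = 44248 + (11 - 144 + 500) = 44248 + 367 = 44615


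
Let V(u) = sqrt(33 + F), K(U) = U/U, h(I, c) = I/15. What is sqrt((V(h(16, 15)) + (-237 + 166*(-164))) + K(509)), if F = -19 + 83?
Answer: sqrt(-27460 + sqrt(97)) ≈ 165.68*I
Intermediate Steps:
h(I, c) = I/15 (h(I, c) = I*(1/15) = I/15)
F = 64
K(U) = 1
V(u) = sqrt(97) (V(u) = sqrt(33 + 64) = sqrt(97))
sqrt((V(h(16, 15)) + (-237 + 166*(-164))) + K(509)) = sqrt((sqrt(97) + (-237 + 166*(-164))) + 1) = sqrt((sqrt(97) + (-237 - 27224)) + 1) = sqrt((sqrt(97) - 27461) + 1) = sqrt((-27461 + sqrt(97)) + 1) = sqrt(-27460 + sqrt(97))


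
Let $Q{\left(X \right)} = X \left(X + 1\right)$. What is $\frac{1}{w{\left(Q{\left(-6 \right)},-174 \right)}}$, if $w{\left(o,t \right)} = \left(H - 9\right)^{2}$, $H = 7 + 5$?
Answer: $\frac{1}{9} \approx 0.11111$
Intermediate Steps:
$H = 12$
$Q{\left(X \right)} = X \left(1 + X\right)$
$w{\left(o,t \right)} = 9$ ($w{\left(o,t \right)} = \left(12 - 9\right)^{2} = 3^{2} = 9$)
$\frac{1}{w{\left(Q{\left(-6 \right)},-174 \right)}} = \frac{1}{9}$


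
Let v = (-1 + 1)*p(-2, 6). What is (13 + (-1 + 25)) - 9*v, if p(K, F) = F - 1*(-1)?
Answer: 37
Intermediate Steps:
p(K, F) = 1 + F (p(K, F) = F + 1 = 1 + F)
v = 0 (v = (-1 + 1)*(1 + 6) = 0*7 = 0)
(13 + (-1 + 25)) - 9*v = (13 + (-1 + 25)) - 9*0 = (13 + 24) + 0 = 37 + 0 = 37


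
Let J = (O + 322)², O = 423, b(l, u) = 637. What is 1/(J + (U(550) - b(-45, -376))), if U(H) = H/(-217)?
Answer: 217/120301646 ≈ 1.8038e-6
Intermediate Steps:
U(H) = -H/217 (U(H) = H*(-1/217) = -H/217)
J = 555025 (J = (423 + 322)² = 745² = 555025)
1/(J + (U(550) - b(-45, -376))) = 1/(555025 + (-1/217*550 - 1*637)) = 1/(555025 + (-550/217 - 637)) = 1/(555025 - 138779/217) = 1/(120301646/217) = 217/120301646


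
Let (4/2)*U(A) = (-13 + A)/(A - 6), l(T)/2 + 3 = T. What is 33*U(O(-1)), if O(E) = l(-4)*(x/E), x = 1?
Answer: 33/16 ≈ 2.0625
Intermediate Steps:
l(T) = -6 + 2*T
O(E) = -14/E (O(E) = (-6 + 2*(-4))*(1/E) = (-6 - 8)/E = -14/E)
U(A) = (-13 + A)/(2*(-6 + A)) (U(A) = ((-13 + A)/(A - 6))/2 = ((-13 + A)/(-6 + A))/2 = (-13 + A)/(2*(-6 + A)))
33*U(O(-1)) = 33*((-13 - 14/(-1))/(2*(-6 - 14/(-1)))) = 33*((-13 - 14*(-1))/(2*(-6 - 14*(-1)))) = 33*((-13 + 14)/(2*(-6 + 14))) = 33*((1/2)*1/8) = 33*((1/2)*(1/8)*1) = 33*(1/16) = 33/16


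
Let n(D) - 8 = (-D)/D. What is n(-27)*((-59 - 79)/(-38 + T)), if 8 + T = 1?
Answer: 322/15 ≈ 21.467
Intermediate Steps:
T = -7 (T = -8 + 1 = -7)
n(D) = 7 (n(D) = 8 + (-D)/D = 8 - 1 = 7)
n(-27)*((-59 - 79)/(-38 + T)) = 7*((-59 - 79)/(-38 - 7)) = 7*(-138/(-45)) = 7*(-138*(-1/45)) = 7*(46/15) = 322/15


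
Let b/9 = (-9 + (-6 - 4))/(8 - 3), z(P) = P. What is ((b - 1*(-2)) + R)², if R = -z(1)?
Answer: 27556/25 ≈ 1102.2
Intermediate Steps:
b = -171/5 (b = 9*((-9 + (-6 - 4))/(8 - 3)) = 9*((-9 - 10)/5) = 9*(-19*⅕) = 9*(-19/5) = -171/5 ≈ -34.200)
R = -1 (R = -1*1 = -1)
((b - 1*(-2)) + R)² = ((-171/5 - 1*(-2)) - 1)² = ((-171/5 + 2) - 1)² = (-161/5 - 1)² = (-166/5)² = 27556/25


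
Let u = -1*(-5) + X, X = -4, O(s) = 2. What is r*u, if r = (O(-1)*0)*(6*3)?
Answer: 0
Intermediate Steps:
u = 1 (u = -1*(-5) - 4 = 5 - 4 = 1)
r = 0 (r = (2*0)*(6*3) = 0*18 = 0)
r*u = 0*1 = 0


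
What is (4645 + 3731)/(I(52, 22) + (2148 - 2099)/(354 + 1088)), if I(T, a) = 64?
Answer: 575152/4397 ≈ 130.81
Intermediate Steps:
(4645 + 3731)/(I(52, 22) + (2148 - 2099)/(354 + 1088)) = (4645 + 3731)/(64 + (2148 - 2099)/(354 + 1088)) = 8376/(64 + 49/1442) = 8376/(64 + 49*(1/1442)) = 8376/(64 + 7/206) = 8376/(13191/206) = 8376*(206/13191) = 575152/4397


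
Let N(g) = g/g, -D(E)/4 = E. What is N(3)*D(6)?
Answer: -24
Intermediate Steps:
D(E) = -4*E
N(g) = 1
N(3)*D(6) = 1*(-4*6) = 1*(-24) = -24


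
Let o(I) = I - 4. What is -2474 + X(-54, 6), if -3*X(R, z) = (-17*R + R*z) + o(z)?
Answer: -8018/3 ≈ -2672.7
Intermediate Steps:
o(I) = -4 + I
X(R, z) = 4/3 - z/3 + 17*R/3 - R*z/3 (X(R, z) = -((-17*R + R*z) + (-4 + z))/3 = -(-4 + z - 17*R + R*z)/3 = 4/3 - z/3 + 17*R/3 - R*z/3)
-2474 + X(-54, 6) = -2474 + (4/3 - ⅓*6 + (17/3)*(-54) - ⅓*(-54)*6) = -2474 + (4/3 - 2 - 306 + 108) = -2474 - 596/3 = -8018/3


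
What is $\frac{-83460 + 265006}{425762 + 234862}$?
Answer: $\frac{90773}{330312} \approx 0.27481$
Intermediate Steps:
$\frac{-83460 + 265006}{425762 + 234862} = \frac{181546}{660624} = 181546 \cdot \frac{1}{660624} = \frac{90773}{330312}$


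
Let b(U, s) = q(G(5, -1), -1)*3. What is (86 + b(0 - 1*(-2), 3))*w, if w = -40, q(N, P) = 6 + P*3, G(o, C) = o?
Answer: -3800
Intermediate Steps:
q(N, P) = 6 + 3*P
b(U, s) = 9 (b(U, s) = (6 + 3*(-1))*3 = (6 - 3)*3 = 3*3 = 9)
(86 + b(0 - 1*(-2), 3))*w = (86 + 9)*(-40) = 95*(-40) = -3800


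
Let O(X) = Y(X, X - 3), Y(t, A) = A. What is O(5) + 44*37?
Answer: 1630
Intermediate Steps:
O(X) = -3 + X (O(X) = X - 3 = -3 + X)
O(5) + 44*37 = (-3 + 5) + 44*37 = 2 + 1628 = 1630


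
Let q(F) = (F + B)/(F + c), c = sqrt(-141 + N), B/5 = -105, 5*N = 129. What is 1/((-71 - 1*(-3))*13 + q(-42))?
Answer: -101074/88069781 - 168*I*sqrt(5)/88069781 ≈ -0.0011477 - 4.2655e-6*I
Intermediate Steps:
N = 129/5 (N = (1/5)*129 = 129/5 ≈ 25.800)
B = -525 (B = 5*(-105) = -525)
c = 24*I*sqrt(5)/5 (c = sqrt(-141 + 129/5) = sqrt(-576/5) = 24*I*sqrt(5)/5 ≈ 10.733*I)
q(F) = (-525 + F)/(F + 24*I*sqrt(5)/5) (q(F) = (F - 525)/(F + 24*I*sqrt(5)/5) = (-525 + F)/(F + 24*I*sqrt(5)/5))
1/((-71 - 1*(-3))*13 + q(-42)) = 1/((-71 - 1*(-3))*13 + 5*(-525 - 42)/(5*(-42) + 24*I*sqrt(5))) = 1/((-71 + 3)*13 + 5*(-567)/(-210 + 24*I*sqrt(5))) = 1/(-68*13 - 2835/(-210 + 24*I*sqrt(5))) = 1/(-884 - 2835/(-210 + 24*I*sqrt(5)))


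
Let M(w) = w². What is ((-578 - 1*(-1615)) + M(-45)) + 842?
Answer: 3904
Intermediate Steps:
((-578 - 1*(-1615)) + M(-45)) + 842 = ((-578 - 1*(-1615)) + (-45)²) + 842 = ((-578 + 1615) + 2025) + 842 = (1037 + 2025) + 842 = 3062 + 842 = 3904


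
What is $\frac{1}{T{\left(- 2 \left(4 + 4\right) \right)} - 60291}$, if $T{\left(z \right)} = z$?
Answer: $- \frac{1}{60307} \approx -1.6582 \cdot 10^{-5}$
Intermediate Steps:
$\frac{1}{T{\left(- 2 \left(4 + 4\right) \right)} - 60291} = \frac{1}{- 2 \left(4 + 4\right) - 60291} = \frac{1}{\left(-2\right) 8 - 60291} = \frac{1}{-16 - 60291} = \frac{1}{-60307} = - \frac{1}{60307}$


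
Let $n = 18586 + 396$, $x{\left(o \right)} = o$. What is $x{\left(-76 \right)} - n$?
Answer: $-19058$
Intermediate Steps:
$n = 18982$
$x{\left(-76 \right)} - n = -76 - 18982 = -19058$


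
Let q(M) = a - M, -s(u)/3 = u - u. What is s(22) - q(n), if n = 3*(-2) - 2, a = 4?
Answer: -12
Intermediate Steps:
s(u) = 0 (s(u) = -3*(u - u) = -3*0 = 0)
n = -8 (n = -6 - 2 = -8)
q(M) = 4 - M
s(22) - q(n) = 0 - (4 - 1*(-8)) = 0 - (4 + 8) = 0 - 1*12 = 0 - 12 = -12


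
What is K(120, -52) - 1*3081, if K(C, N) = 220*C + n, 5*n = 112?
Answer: 116707/5 ≈ 23341.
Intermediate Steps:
n = 112/5 (n = (⅕)*112 = 112/5 ≈ 22.400)
K(C, N) = 112/5 + 220*C (K(C, N) = 220*C + 112/5 = 112/5 + 220*C)
K(120, -52) - 1*3081 = (112/5 + 220*120) - 1*3081 = (112/5 + 26400) - 3081 = 132112/5 - 3081 = 116707/5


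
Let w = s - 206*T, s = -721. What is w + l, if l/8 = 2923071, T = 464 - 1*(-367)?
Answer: 23212661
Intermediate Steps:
T = 831 (T = 464 + 367 = 831)
l = 23384568 (l = 8*2923071 = 23384568)
w = -171907 (w = -721 - 206*831 = -721 - 171186 = -171907)
w + l = -171907 + 23384568 = 23212661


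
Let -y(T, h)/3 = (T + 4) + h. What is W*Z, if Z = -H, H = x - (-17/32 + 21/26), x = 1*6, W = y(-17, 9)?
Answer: -7143/104 ≈ -68.683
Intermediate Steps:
y(T, h) = -12 - 3*T - 3*h (y(T, h) = -3*((T + 4) + h) = -3*((4 + T) + h) = -3*(4 + T + h) = -12 - 3*T - 3*h)
W = 12 (W = -12 - 3*(-17) - 3*9 = -12 + 51 - 27 = 12)
x = 6
H = 2381/416 (H = 6 - (-17/32 + 21/26) = 6 - 1*115/416 = 6 - 115/416 = 2381/416 ≈ 5.7236)
Z = -2381/416 (Z = -1*2381/416 = -2381/416 ≈ -5.7236)
W*Z = 12*(-2381/416) = -7143/104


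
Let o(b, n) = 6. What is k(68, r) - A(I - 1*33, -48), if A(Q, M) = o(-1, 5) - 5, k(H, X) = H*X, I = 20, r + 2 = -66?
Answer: -4625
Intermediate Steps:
r = -68 (r = -2 - 66 = -68)
A(Q, M) = 1 (A(Q, M) = 6 - 5 = 1)
k(68, r) - A(I - 1*33, -48) = 68*(-68) - 1*1 = -4624 - 1 = -4625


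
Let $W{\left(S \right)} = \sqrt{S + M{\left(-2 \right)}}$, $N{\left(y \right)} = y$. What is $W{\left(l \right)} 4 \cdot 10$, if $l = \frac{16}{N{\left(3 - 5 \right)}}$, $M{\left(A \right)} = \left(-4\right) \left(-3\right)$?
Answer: $80$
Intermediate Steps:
$M{\left(A \right)} = 12$
$l = -8$ ($l = \frac{16}{3 - 5} = \frac{16}{-2} = 16 \left(- \frac{1}{2}\right) = -8$)
$W{\left(S \right)} = \sqrt{12 + S}$ ($W{\left(S \right)} = \sqrt{S + 12} = \sqrt{12 + S}$)
$W{\left(l \right)} 4 \cdot 10 = \sqrt{12 - 8} \cdot 4 \cdot 10 = \sqrt{4} \cdot 40 = 2 \cdot 40 = 80$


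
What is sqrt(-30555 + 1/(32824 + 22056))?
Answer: I*sqrt(117380087930)/1960 ≈ 174.8*I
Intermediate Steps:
sqrt(-30555 + 1/(32824 + 22056)) = sqrt(-30555 + 1/54880) = sqrt(-1676858399/54880) = I*sqrt(117380087930)/1960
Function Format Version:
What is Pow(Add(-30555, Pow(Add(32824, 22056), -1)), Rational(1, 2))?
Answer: Mul(Rational(1, 1960), I, Pow(117380087930, Rational(1, 2))) ≈ Mul(174.80, I)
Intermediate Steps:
Pow(Add(-30555, Pow(Add(32824, 22056), -1)), Rational(1, 2)) = Pow(Add(-30555, Pow(54880, -1)), Rational(1, 2)) = Pow(Add(-30555, Rational(1, 54880)), Rational(1, 2)) = Pow(Rational(-1676858399, 54880), Rational(1, 2)) = Mul(Rational(1, 1960), I, Pow(117380087930, Rational(1, 2)))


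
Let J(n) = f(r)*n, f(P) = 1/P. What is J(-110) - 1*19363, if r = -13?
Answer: -251609/13 ≈ -19355.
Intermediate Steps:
J(n) = -n/13 (J(n) = n/(-13) = -n/13)
J(-110) - 1*19363 = -1/13*(-110) - 1*19363 = 110/13 - 19363 = -251609/13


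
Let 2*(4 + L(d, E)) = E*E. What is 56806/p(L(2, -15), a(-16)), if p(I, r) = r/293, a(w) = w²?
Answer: 8322079/128 ≈ 65016.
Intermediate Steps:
L(d, E) = -4 + E²/2 (L(d, E) = -4 + (E*E)/2 = -4 + E²/2)
p(I, r) = r/293 (p(I, r) = r*(1/293) = r/293)
56806/p(L(2, -15), a(-16)) = 56806/(((1/293)*(-16)²)) = 56806/(((1/293)*256)) = 56806/(256/293) = 56806*(293/256) = 8322079/128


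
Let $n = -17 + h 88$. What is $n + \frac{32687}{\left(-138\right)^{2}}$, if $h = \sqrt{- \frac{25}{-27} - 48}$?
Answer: $- \frac{291061}{19044} + \frac{88 i \sqrt{3813}}{9} \approx -15.284 + 603.77 i$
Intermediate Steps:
$h = \frac{i \sqrt{3813}}{9}$ ($h = \sqrt{\left(-25\right) \left(- \frac{1}{27}\right) - 48} = \sqrt{\frac{25}{27} - 48} = \sqrt{- \frac{1271}{27}} = \frac{i \sqrt{3813}}{9} \approx 6.8611 i$)
$n = -17 + \frac{88 i \sqrt{3813}}{9}$ ($n = -17 + \frac{i \sqrt{3813}}{9} \cdot 88 = -17 + \frac{88 i \sqrt{3813}}{9} \approx -17.0 + 603.77 i$)
$n + \frac{32687}{\left(-138\right)^{2}} = \left(-17 + \frac{88 i \sqrt{3813}}{9}\right) + \frac{32687}{\left(-138\right)^{2}} = \left(-17 + \frac{88 i \sqrt{3813}}{9}\right) + \frac{32687}{19044} = - \frac{291061}{19044} + \frac{88 i \sqrt{3813}}{9}$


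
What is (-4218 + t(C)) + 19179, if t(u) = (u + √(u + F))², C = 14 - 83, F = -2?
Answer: 19651 - 138*I*√71 ≈ 19651.0 - 1162.8*I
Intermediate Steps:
C = -69
t(u) = (u + √(-2 + u))² (t(u) = (u + √(u - 2))² = (u + √(-2 + u))²)
(-4218 + t(C)) + 19179 = (-4218 + (-69 + √(-2 - 69))²) + 19179 = (-4218 + (-69 + √(-71))²) + 19179 = (-4218 + (-69 + I*√71)²) + 19179 = 14961 + (-69 + I*√71)²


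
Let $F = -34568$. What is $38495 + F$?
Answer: $3927$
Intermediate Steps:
$38495 + F = 38495 - 34568 = 3927$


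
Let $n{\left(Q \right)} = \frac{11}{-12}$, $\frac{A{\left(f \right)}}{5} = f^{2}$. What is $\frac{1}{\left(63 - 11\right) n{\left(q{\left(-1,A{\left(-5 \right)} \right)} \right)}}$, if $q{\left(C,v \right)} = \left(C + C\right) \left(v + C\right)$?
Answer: $- \frac{3}{143} \approx -0.020979$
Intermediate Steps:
$A{\left(f \right)} = 5 f^{2}$
$q{\left(C,v \right)} = 2 C \left(C + v\right)$
$n{\left(Q \right)} = - \frac{11}{12}$ ($n{\left(Q \right)} = 11 \left(- \frac{1}{12}\right) = - \frac{11}{12}$)
$\frac{1}{\left(63 - 11\right) n{\left(q{\left(-1,A{\left(-5 \right)} \right)} \right)}} = \frac{1}{\left(63 - 11\right) \left(- \frac{11}{12}\right)} = \frac{1}{52 \left(- \frac{11}{12}\right)} = \frac{1}{- \frac{143}{3}} = - \frac{3}{143}$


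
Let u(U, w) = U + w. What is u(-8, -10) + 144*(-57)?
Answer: -8226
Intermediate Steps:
u(-8, -10) + 144*(-57) = (-8 - 10) + 144*(-57) = -18 - 8208 = -8226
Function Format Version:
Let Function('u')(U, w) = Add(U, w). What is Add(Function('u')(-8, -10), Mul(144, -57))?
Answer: -8226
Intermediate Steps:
Add(Function('u')(-8, -10), Mul(144, -57)) = Add(Add(-8, -10), Mul(144, -57)) = Add(-18, -8208) = -8226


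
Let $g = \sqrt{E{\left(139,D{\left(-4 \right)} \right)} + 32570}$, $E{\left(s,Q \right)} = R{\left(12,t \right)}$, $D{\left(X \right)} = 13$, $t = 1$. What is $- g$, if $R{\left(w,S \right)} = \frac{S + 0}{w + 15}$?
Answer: $- \frac{\sqrt{2638173}}{9} \approx -180.47$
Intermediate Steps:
$R{\left(w,S \right)} = \frac{S}{15 + w}$
$E{\left(s,Q \right)} = \frac{1}{27}$ ($E{\left(s,Q \right)} = 1 \frac{1}{15 + 12} = 1 \cdot \frac{1}{27} = \frac{1}{27}$)
$g = \frac{\sqrt{2638173}}{9}$ ($g = \sqrt{\frac{1}{27} + 32570} = \sqrt{\frac{879391}{27}} = \frac{\sqrt{2638173}}{9} \approx 180.47$)
$- g = - \frac{\sqrt{2638173}}{9}$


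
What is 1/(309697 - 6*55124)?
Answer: -1/21047 ≈ -4.7513e-5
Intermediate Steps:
1/(309697 - 6*55124) = 1/(309697 - 330744) = 1/(-21047) = -1/21047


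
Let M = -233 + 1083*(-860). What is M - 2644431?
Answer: -3576044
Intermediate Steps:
M = -931613 (M = -233 - 931380 = -931613)
M - 2644431 = -931613 - 2644431 = -3576044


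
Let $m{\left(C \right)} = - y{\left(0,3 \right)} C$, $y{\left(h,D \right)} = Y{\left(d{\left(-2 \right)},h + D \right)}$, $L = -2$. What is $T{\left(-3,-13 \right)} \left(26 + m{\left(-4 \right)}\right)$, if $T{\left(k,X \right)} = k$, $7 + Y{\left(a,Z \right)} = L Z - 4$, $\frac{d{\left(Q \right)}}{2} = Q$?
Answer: $126$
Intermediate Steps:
$d{\left(Q \right)} = 2 Q$
$Y{\left(a,Z \right)} = -11 - 2 Z$ ($Y{\left(a,Z \right)} = -7 - \left(4 + 2 Z\right) = -11 - 2 Z$)
$y{\left(h,D \right)} = -11 - 2 D - 2 h$ ($y{\left(h,D \right)} = -11 - 2 \left(h + D\right) = -11 - 2 \left(D + h\right) = -11 - \left(2 D + 2 h\right) = -11 - 2 D - 2 h$)
$m{\left(C \right)} = 17 C$ ($m{\left(C \right)} = - (-11 - 6 - 0) C = - (-11 - 6 + 0) C = \left(-1\right) \left(-17\right) C = 17 C$)
$T{\left(-3,-13 \right)} \left(26 + m{\left(-4 \right)}\right) = - 3 \left(26 + 17 \left(-4\right)\right) = - 3 \left(26 - 68\right) = \left(-3\right) \left(-42\right) = 126$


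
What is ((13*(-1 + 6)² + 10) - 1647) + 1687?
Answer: 375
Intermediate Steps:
((13*(-1 + 6)² + 10) - 1647) + 1687 = ((13*5² + 10) - 1647) + 1687 = ((13*25 + 10) - 1647) + 1687 = ((325 + 10) - 1647) + 1687 = (335 - 1647) + 1687 = -1312 + 1687 = 375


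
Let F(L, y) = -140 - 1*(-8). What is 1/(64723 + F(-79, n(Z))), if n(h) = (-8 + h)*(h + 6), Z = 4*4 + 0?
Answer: 1/64591 ≈ 1.5482e-5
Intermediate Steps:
Z = 16 (Z = 16 + 0 = 16)
n(h) = (-8 + h)*(6 + h)
F(L, y) = -132 (F(L, y) = -140 + 8 = -132)
1/(64723 + F(-79, n(Z))) = 1/(64723 - 132) = 1/64591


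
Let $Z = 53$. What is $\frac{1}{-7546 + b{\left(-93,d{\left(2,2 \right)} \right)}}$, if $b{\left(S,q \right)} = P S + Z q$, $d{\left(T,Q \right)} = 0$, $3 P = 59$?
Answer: $- \frac{1}{9375} \approx -0.00010667$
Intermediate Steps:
$P = \frac{59}{3}$ ($P = \frac{1}{3} \cdot 59 = \frac{59}{3} \approx 19.667$)
$b{\left(S,q \right)} = 53 q + \frac{59 S}{3}$ ($b{\left(S,q \right)} = \frac{59 S}{3} + 53 q = 53 q + \frac{59 S}{3}$)
$\frac{1}{-7546 + b{\left(-93,d{\left(2,2 \right)} \right)}} = \frac{1}{-7546 + \left(53 \cdot 0 + \frac{59}{3} \left(-93\right)\right)} = \frac{1}{-7546 + \left(0 - 1829\right)} = \frac{1}{-7546 - 1829} = \frac{1}{-9375} = - \frac{1}{9375}$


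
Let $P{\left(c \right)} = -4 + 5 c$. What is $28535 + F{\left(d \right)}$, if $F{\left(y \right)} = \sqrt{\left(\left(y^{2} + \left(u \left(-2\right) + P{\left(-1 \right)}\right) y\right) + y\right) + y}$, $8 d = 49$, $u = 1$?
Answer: $28535 + \frac{7 i \sqrt{23}}{8} \approx 28535.0 + 4.1964 i$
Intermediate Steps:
$d = \frac{49}{8}$ ($d = \frac{1}{8} \cdot 49 = \frac{49}{8} \approx 6.125$)
$F{\left(y \right)} = \sqrt{y^{2} - 9 y}$ ($F{\left(y \right)} = \sqrt{\left(\left(y^{2} + \left(1 \left(-2\right) + \left(-4 + 5 \left(-1\right)\right)\right) y\right) + y\right) + y} = \sqrt{\left(\left(y^{2} + \left(-2 - 9\right) y\right) + y\right) + y} = \sqrt{\left(\left(y^{2} - 11 y\right) + y\right) + y} = \sqrt{\left(y^{2} - 10 y\right) + y} = \sqrt{y^{2} - 9 y}$)
$28535 + F{\left(d \right)} = 28535 + \sqrt{\frac{49 \left(-9 + \frac{49}{8}\right)}{8}} = 28535 + \sqrt{\frac{49}{8} \left(- \frac{23}{8}\right)} = 28535 + \sqrt{- \frac{1127}{64}} = 28535 + \frac{7 i \sqrt{23}}{8}$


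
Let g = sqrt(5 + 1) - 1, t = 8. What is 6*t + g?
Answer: 47 + sqrt(6) ≈ 49.449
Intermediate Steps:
g = -1 + sqrt(6) (g = sqrt(6) - 1 = -1 + sqrt(6) ≈ 1.4495)
6*t + g = 6*8 + (-1 + sqrt(6)) = 48 + (-1 + sqrt(6)) = 47 + sqrt(6)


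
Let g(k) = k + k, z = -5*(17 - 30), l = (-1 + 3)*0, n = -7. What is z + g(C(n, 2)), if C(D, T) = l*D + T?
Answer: 69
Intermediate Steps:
l = 0 (l = 2*0 = 0)
C(D, T) = T (C(D, T) = 0*D + T = 0 + T = T)
z = 65 (z = -5*(-13) = 65)
g(k) = 2*k
z + g(C(n, 2)) = 65 + 2*2 = 65 + 4 = 69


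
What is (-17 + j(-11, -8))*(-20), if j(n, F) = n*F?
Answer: -1420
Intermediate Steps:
j(n, F) = F*n
(-17 + j(-11, -8))*(-20) = (-17 - 8*(-11))*(-20) = (-17 + 88)*(-20) = 71*(-20) = -1420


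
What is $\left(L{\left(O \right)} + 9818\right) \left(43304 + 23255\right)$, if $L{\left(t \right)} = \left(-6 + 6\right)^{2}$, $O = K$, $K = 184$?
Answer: $653476262$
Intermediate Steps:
$O = 184$
$L{\left(t \right)} = 0$ ($L{\left(t \right)} = 0^{2} = 0$)
$\left(L{\left(O \right)} + 9818\right) \left(43304 + 23255\right) = \left(0 + 9818\right) \left(43304 + 23255\right) = 9818 \cdot 66559 = 653476262$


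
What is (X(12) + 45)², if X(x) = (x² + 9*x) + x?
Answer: 95481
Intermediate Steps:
X(x) = x² + 10*x
(X(12) + 45)² = (12*(10 + 12) + 45)² = (12*22 + 45)² = (264 + 45)² = 309² = 95481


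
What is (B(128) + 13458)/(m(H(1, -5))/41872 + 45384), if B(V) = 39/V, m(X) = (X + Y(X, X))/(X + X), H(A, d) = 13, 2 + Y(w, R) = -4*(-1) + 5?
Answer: 58606717923/197633160272 ≈ 0.29654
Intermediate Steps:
Y(w, R) = 7 (Y(w, R) = -2 + (-4*(-1) + 5) = -2 + (4 + 5) = -2 + 9 = 7)
m(X) = (7 + X)/(2*X) (m(X) = (X + 7)/(X + X) = (7 + X)/((2*X)) = (7 + X)*(1/(2*X)) = (7 + X)/(2*X))
(B(128) + 13458)/(m(H(1, -5))/41872 + 45384) = (39/128 + 13458)/(((½)*(7 + 13)/13)/41872 + 45384) = (39*(1/128) + 13458)/(((½)*(1/13)*20)*(1/41872) + 45384) = (39/128 + 13458)/((10/13)*(1/41872) + 45384) = 1722663/(128*(5/272168 + 45384)) = 1722663/(128*(12352072517/272168)) = (1722663/128)*(272168/12352072517) = 58606717923/197633160272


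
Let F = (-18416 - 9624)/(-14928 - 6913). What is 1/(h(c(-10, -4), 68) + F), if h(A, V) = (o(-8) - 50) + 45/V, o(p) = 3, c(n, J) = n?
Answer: -1485188/66914271 ≈ -0.022195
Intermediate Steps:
F = 28040/21841 (F = -28040/(-21841) = -28040*(-1/21841) = 28040/21841 ≈ 1.2838)
h(A, V) = -47 + 45/V (h(A, V) = (3 - 50) + 45/V = -47 + 45/V)
1/(h(c(-10, -4), 68) + F) = 1/((-47 + 45/68) + 28040/21841) = 1/(-3151/68 + 28040/21841) = 1/(-66914271/1485188) = -1485188/66914271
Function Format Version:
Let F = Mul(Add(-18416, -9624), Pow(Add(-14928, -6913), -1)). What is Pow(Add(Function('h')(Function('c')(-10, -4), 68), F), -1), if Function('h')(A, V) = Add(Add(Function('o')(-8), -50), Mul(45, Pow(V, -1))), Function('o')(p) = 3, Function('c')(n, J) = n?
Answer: Rational(-1485188, 66914271) ≈ -0.022195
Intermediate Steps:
F = Rational(28040, 21841) (F = Mul(-28040, Pow(-21841, -1)) = Mul(-28040, Rational(-1, 21841)) = Rational(28040, 21841) ≈ 1.2838)
Function('h')(A, V) = Add(-47, Mul(45, Pow(V, -1))) (Function('h')(A, V) = Add(Add(3, -50), Mul(45, Pow(V, -1))) = Add(-47, Mul(45, Pow(V, -1))))
Pow(Add(Function('h')(Function('c')(-10, -4), 68), F), -1) = Pow(Add(Add(-47, Mul(45, Pow(68, -1))), Rational(28040, 21841)), -1) = Pow(Add(Add(-47, Mul(45, Rational(1, 68))), Rational(28040, 21841)), -1) = Pow(Add(Add(-47, Rational(45, 68)), Rational(28040, 21841)), -1) = Pow(Add(Rational(-3151, 68), Rational(28040, 21841)), -1) = Pow(Rational(-66914271, 1485188), -1) = Rational(-1485188, 66914271)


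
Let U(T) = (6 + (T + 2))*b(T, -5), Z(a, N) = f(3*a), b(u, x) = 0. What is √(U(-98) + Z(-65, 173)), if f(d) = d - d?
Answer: 0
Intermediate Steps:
f(d) = 0
Z(a, N) = 0
U(T) = 0 (U(T) = (6 + (T + 2))*0 = (6 + (2 + T))*0 = (8 + T)*0 = 0)
√(U(-98) + Z(-65, 173)) = √(0 + 0) = √0 = 0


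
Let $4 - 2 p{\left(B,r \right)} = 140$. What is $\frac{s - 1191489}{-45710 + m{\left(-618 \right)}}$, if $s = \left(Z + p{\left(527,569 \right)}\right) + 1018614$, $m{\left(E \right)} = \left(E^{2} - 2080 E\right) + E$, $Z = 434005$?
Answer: $\frac{130531}{810518} \approx 0.16105$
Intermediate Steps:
$m{\left(E \right)} = E^{2} - 2079 E$
$p{\left(B,r \right)} = -68$ ($p{\left(B,r \right)} = 2 - 70 = -68$)
$s = 1452551$ ($s = \left(434005 - 68\right) + 1018614 = 433937 + 1018614 = 1452551$)
$\frac{s - 1191489}{-45710 + m{\left(-618 \right)}} = \frac{1452551 - 1191489}{-45710 - 618 \left(-2079 - 618\right)} = \frac{261062}{-45710 - -1666746} = \frac{261062}{-45710 + 1666746} = \frac{261062}{1621036} = 261062 \cdot \frac{1}{1621036} = \frac{130531}{810518}$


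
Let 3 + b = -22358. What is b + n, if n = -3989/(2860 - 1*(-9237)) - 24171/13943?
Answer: -3771943695245/168668471 ≈ -22363.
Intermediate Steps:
b = -22361 (b = -3 - 22358 = -22361)
n = -348015214/168668471 (n = -3989/(2860 + 9237) - 24171*1/13943 = -3989/12097 - 24171/13943 = -348015214/168668471 ≈ -2.0633)
b + n = -22361 - 348015214/168668471 = -3771943695245/168668471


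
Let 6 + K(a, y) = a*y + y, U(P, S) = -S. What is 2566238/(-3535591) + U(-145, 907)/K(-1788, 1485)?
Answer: -6806821565801/9382401372291 ≈ -0.72549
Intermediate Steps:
K(a, y) = -6 + y + a*y (K(a, y) = -6 + (a*y + y) = -6 + (y + a*y) = -6 + y + a*y)
2566238/(-3535591) + U(-145, 907)/K(-1788, 1485) = 2566238/(-3535591) + (-1*907)/(-6 + 1485 - 1788*1485) = 2566238*(-1/3535591) - 907/(-6 + 1485 - 2655180) = -2566238/3535591 - 907/(-2653701) = -2566238/3535591 - 907*(-1/2653701) = -2566238/3535591 + 907/2653701 = -6806821565801/9382401372291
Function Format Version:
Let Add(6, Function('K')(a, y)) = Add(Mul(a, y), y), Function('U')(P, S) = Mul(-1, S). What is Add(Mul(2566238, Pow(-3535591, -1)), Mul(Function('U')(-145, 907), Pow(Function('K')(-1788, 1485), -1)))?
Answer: Rational(-6806821565801, 9382401372291) ≈ -0.72549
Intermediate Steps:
Function('K')(a, y) = Add(-6, y, Mul(a, y)) (Function('K')(a, y) = Add(-6, Add(Mul(a, y), y)) = Add(-6, Add(y, Mul(a, y))) = Add(-6, y, Mul(a, y)))
Add(Mul(2566238, Pow(-3535591, -1)), Mul(Function('U')(-145, 907), Pow(Function('K')(-1788, 1485), -1))) = Add(Mul(2566238, Pow(-3535591, -1)), Mul(Mul(-1, 907), Pow(Add(-6, 1485, Mul(-1788, 1485)), -1))) = Add(Mul(2566238, Rational(-1, 3535591)), Mul(-907, Pow(Add(-6, 1485, -2655180), -1))) = Add(Rational(-2566238, 3535591), Mul(-907, Pow(-2653701, -1))) = Add(Rational(-2566238, 3535591), Mul(-907, Rational(-1, 2653701))) = Add(Rational(-2566238, 3535591), Rational(907, 2653701)) = Rational(-6806821565801, 9382401372291)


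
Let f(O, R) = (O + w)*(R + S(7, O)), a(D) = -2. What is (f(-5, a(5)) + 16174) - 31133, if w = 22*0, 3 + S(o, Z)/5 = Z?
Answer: -14749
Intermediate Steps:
S(o, Z) = -15 + 5*Z
w = 0
f(O, R) = O*(-15 + R + 5*O) (f(O, R) = (O + 0)*(R + (-15 + 5*O)) = O*(-15 + R + 5*O))
(f(-5, a(5)) + 16174) - 31133 = (-5*(-15 - 2 + 5*(-5)) + 16174) - 31133 = (-5*(-15 - 2 - 25) + 16174) - 31133 = (-5*(-42) + 16174) - 31133 = (210 + 16174) - 31133 = 16384 - 31133 = -14749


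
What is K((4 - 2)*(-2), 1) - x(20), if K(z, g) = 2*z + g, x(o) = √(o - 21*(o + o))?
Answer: -7 - 2*I*√205 ≈ -7.0 - 28.636*I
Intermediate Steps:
x(o) = √41*√(-o) (x(o) = √(o - 42*o) = √(-41*o) = √41*√(-o))
K(z, g) = g + 2*z
K((4 - 2)*(-2), 1) - x(20) = (1 + 2*((4 - 2)*(-2))) - √41*√(-1*20) = (1 + 2*(2*(-2))) - √41*√(-20) = (1 + 2*(-4)) - √41*2*I*√5 = (1 - 8) - 2*I*√205 = -7 - 2*I*√205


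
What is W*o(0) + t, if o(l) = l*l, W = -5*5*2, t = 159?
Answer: 159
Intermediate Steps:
W = -50 (W = -25*2 = -50)
o(l) = l²
W*o(0) + t = -50*0² + 159 = -50*0 + 159 = 0 + 159 = 159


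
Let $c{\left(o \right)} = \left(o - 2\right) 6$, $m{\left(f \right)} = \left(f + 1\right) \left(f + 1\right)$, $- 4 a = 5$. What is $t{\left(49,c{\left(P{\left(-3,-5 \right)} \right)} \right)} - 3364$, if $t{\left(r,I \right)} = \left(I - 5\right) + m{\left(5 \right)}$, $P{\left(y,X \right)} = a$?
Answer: $- \frac{6705}{2} \approx -3352.5$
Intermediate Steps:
$a = - \frac{5}{4}$ ($a = \left(- \frac{1}{4}\right) 5 = - \frac{5}{4} \approx -1.25$)
$P{\left(y,X \right)} = - \frac{5}{4}$
$m{\left(f \right)} = \left(1 + f\right)^{2}$ ($m{\left(f \right)} = \left(1 + f\right) \left(1 + f\right) = \left(1 + f\right)^{2}$)
$c{\left(o \right)} = -12 + 6 o$ ($c{\left(o \right)} = \left(-2 + o\right) 6 = -12 + 6 o$)
$t{\left(r,I \right)} = 31 + I$ ($t{\left(r,I \right)} = \left(I - 5\right) + \left(1 + 5\right)^{2} = \left(-5 + I\right) + 6^{2} = \left(-5 + I\right) + 36 = 31 + I$)
$t{\left(49,c{\left(P{\left(-3,-5 \right)} \right)} \right)} - 3364 = \left(31 + \left(-12 + 6 \left(- \frac{5}{4}\right)\right)\right) - 3364 = \left(31 - \frac{39}{2}\right) - 3364 = \frac{23}{2} - 3364 = - \frac{6705}{2}$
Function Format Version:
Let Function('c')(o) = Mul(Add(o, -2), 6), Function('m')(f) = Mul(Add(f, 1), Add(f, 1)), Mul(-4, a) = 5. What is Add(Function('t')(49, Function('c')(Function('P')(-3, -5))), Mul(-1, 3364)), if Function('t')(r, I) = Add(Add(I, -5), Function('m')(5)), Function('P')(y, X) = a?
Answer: Rational(-6705, 2) ≈ -3352.5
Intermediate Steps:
a = Rational(-5, 4) (a = Mul(Rational(-1, 4), 5) = Rational(-5, 4) ≈ -1.2500)
Function('P')(y, X) = Rational(-5, 4)
Function('m')(f) = Pow(Add(1, f), 2) (Function('m')(f) = Mul(Add(1, f), Add(1, f)) = Pow(Add(1, f), 2))
Function('c')(o) = Add(-12, Mul(6, o)) (Function('c')(o) = Mul(Add(-2, o), 6) = Add(-12, Mul(6, o)))
Function('t')(r, I) = Add(31, I) (Function('t')(r, I) = Add(Add(I, -5), Pow(Add(1, 5), 2)) = Add(Add(-5, I), Pow(6, 2)) = Add(Add(-5, I), 36) = Add(31, I))
Add(Function('t')(49, Function('c')(Function('P')(-3, -5))), Mul(-1, 3364)) = Add(Add(31, Add(-12, Mul(6, Rational(-5, 4)))), Mul(-1, 3364)) = Add(Add(31, Add(-12, Rational(-15, 2))), -3364) = Add(Add(31, Rational(-39, 2)), -3364) = Add(Rational(23, 2), -3364) = Rational(-6705, 2)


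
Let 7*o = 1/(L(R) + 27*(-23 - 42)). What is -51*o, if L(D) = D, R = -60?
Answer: 17/4235 ≈ 0.0040142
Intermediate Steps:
o = -1/12705 (o = 1/(7*(-60 + 27*(-23 - 42))) = 1/(7*(-60 + 27*(-65))) = 1/(7*(-60 - 1755)) = (⅐)/(-1815) = (⅐)*(-1/1815) = -1/12705 ≈ -7.8709e-5)
-51*o = -51*(-1/12705) = 17/4235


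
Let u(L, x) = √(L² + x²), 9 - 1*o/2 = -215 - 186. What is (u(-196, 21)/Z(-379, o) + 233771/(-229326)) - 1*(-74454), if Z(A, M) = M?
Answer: 17074004233/229326 + 7*√793/820 ≈ 74453.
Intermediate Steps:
o = 820 (o = 18 - 2*(-215 - 186) = 18 - 2*(-401) = 18 + 802 = 820)
(u(-196, 21)/Z(-379, o) + 233771/(-229326)) - 1*(-74454) = (√((-196)² + 21²)/820 + 233771/(-229326)) - 1*(-74454) = (√(38416 + 441)*(1/820) + 233771*(-1/229326)) + 74454 = (√38857*(1/820) - 233771/229326) + 74454 = ((7*√793)*(1/820) - 233771/229326) + 74454 = (7*√793/820 - 233771/229326) + 74454 = (-233771/229326 + 7*√793/820) + 74454 = 17074004233/229326 + 7*√793/820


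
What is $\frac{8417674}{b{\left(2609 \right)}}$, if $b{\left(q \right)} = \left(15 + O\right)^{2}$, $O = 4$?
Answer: $\frac{8417674}{361} \approx 23318.0$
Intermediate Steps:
$b{\left(q \right)} = 361$ ($b{\left(q \right)} = \left(15 + 4\right)^{2} = 19^{2} = 361$)
$\frac{8417674}{b{\left(2609 \right)}} = \frac{8417674}{361}$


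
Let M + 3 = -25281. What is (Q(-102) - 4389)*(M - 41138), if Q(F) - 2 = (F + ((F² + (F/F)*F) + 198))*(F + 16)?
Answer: 59687805530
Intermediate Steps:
M = -25284 (M = -3 - 25281 = -25284)
Q(F) = 2 + (16 + F)*(198 + F² + 2*F) (Q(F) = 2 + (F + ((F² + (F/F)*F) + 198))*(F + 16) = 2 + (F + ((F² + 1*F) + 198))*(16 + F) = 2 + (F + ((F² + F) + 198))*(16 + F) = 2 + (F + ((F + F²) + 198))*(16 + F) = 2 + (F + (198 + F + F²))*(16 + F) = 2 + (198 + F² + 2*F)*(16 + F) = 2 + (16 + F)*(198 + F² + 2*F))
(Q(-102) - 4389)*(M - 41138) = ((3170 + (-102)³ + 18*(-102)² + 230*(-102)) - 4389)*(-25284 - 41138) = ((3170 - 1061208 + 18*10404 - 23460) - 4389)*(-66422) = ((3170 - 1061208 + 187272 - 23460) - 4389)*(-66422) = (-894226 - 4389)*(-66422) = -898615*(-66422) = 59687805530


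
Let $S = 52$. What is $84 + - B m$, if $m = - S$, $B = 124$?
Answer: $6532$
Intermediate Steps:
$m = -52$ ($m = \left(-1\right) 52 = -52$)
$84 + - B m = 84 + \left(-1\right) 124 \left(-52\right) = 84 - -6448 = 84 + 6448 = 6532$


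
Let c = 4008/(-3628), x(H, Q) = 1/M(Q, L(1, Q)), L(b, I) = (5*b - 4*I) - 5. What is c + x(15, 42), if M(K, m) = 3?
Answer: -2099/2721 ≈ -0.77141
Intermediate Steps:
L(b, I) = -5 - 4*I + 5*b (L(b, I) = (-4*I + 5*b) - 5 = -5 - 4*I + 5*b)
x(H, Q) = ⅓ (x(H, Q) = 1/3 = ⅓)
c = -1002/907 (c = 4008*(-1/3628) = -1002/907 ≈ -1.1047)
c + x(15, 42) = -1002/907 + ⅓ = -2099/2721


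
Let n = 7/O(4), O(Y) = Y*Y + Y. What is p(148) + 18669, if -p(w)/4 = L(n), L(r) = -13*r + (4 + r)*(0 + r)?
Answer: 1868111/100 ≈ 18681.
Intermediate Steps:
O(Y) = Y + Y² (O(Y) = Y² + Y = Y + Y²)
n = 7/20 (n = 7/((4*(1 + 4))) = 7/((4*5)) = 7/20 ≈ 0.35000)
L(r) = -13*r + r*(4 + r) (L(r) = -13*r + (4 + r)*r = -13*r + r*(4 + r))
p(w) = 1211/100 (p(w) = -7*(-9 + 7/20)/5 = -7*(-173)/(5*20) = -4*(-1211/400) = 1211/100)
p(148) + 18669 = 1211/100 + 18669 = 1868111/100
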